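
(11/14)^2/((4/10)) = 1.54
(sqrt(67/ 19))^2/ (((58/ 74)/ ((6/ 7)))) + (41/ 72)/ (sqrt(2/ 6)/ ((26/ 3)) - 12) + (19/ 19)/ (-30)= 42525553723/ 11263327110 - 533 * sqrt(3)/ 3504276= 3.78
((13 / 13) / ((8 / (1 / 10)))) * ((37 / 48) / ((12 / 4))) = 0.00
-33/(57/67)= -737/19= -38.79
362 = 362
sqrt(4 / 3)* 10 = 20* sqrt(3) / 3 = 11.55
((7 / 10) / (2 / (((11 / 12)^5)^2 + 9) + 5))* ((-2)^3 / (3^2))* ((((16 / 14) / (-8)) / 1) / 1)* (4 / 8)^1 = 1166387405234 / 136791145868985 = 0.01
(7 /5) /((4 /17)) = 119 /20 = 5.95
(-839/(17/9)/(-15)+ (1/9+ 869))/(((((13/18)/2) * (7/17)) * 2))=1375046/455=3022.08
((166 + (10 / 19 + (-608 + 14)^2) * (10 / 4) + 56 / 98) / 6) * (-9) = -352020897 / 266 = -1323386.83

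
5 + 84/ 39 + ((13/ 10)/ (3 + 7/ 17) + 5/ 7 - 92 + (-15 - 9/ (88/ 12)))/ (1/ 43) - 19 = -2681420407/ 580580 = -4618.52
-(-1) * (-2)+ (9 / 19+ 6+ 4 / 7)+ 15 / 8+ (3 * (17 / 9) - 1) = 36985 / 3192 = 11.59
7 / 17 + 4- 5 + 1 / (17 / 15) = 5 / 17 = 0.29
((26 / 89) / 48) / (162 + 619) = 13 / 1668216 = 0.00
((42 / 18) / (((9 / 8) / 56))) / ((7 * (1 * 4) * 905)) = 0.00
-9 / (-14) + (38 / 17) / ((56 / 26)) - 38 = -4322 / 119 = -36.32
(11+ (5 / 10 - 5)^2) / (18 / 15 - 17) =-625 / 316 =-1.98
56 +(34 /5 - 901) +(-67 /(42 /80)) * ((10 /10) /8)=-854.15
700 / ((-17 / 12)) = -494.12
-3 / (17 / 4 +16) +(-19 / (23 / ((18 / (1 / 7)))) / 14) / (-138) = -2693 / 28566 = -0.09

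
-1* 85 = -85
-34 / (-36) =17 / 18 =0.94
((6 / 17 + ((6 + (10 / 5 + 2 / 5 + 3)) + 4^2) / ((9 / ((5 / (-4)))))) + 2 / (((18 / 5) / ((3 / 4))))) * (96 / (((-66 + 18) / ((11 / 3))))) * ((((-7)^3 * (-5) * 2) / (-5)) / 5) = -7010234 / 2295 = -3054.57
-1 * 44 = -44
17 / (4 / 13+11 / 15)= 3315 / 203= 16.33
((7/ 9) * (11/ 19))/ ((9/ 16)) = 1232/ 1539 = 0.80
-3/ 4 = -0.75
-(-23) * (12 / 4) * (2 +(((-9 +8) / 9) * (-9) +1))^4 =17664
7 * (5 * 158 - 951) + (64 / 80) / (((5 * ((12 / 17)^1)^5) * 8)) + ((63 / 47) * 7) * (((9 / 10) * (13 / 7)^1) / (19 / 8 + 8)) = -54619681674163 / 48534681600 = -1125.37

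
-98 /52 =-49 /26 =-1.88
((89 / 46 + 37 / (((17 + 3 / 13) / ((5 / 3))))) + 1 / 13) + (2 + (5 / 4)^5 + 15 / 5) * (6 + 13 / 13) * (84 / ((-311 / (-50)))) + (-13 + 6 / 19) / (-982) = 1787965094452309 / 2331824896128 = 766.77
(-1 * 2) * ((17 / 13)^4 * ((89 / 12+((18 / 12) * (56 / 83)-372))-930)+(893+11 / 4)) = 5774.09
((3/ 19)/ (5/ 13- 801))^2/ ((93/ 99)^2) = 1656369/ 37580725217344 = 0.00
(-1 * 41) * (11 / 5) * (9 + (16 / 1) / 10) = -23903 / 25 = -956.12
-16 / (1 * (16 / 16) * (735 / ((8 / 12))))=-32 / 2205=-0.01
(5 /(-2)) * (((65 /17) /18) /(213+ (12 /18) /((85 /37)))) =-1625 /652668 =-0.00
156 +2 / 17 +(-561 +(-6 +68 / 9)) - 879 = -196196 / 153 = -1282.33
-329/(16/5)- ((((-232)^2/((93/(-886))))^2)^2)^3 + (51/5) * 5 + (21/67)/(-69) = -3410663875976745406318287284686678704503781067778111067737052559295784233486670196676351572565777/10320910310651363326693778256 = -330461536174467044736032600000000000000000000000000000000000000000000.00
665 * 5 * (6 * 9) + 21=179571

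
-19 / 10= -1.90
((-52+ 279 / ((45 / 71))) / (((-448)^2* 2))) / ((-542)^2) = 1941 / 589596098560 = 0.00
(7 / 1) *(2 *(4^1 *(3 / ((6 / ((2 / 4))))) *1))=14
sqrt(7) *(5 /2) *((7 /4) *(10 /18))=175 *sqrt(7) /72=6.43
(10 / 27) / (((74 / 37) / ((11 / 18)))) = 55 / 486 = 0.11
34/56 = 0.61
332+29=361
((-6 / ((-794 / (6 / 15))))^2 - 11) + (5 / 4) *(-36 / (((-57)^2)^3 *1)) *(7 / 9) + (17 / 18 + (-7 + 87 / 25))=-3669082448825260363 / 270271437723382050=-13.58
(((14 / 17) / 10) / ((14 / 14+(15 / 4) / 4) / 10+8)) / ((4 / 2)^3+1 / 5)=1120 / 913767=0.00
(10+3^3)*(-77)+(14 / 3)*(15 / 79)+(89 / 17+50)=-3750836 / 1343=-2792.88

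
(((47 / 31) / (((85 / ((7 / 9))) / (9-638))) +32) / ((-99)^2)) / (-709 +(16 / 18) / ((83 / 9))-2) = -2694761 / 806739666975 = -0.00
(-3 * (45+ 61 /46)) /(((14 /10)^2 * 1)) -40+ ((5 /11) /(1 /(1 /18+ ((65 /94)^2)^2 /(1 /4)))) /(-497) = -17148747080232065 /154621144092492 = -110.91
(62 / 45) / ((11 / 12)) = 1.50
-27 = -27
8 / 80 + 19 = 191 / 10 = 19.10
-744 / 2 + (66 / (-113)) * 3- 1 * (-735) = 40821 / 113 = 361.25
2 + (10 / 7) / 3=52 / 21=2.48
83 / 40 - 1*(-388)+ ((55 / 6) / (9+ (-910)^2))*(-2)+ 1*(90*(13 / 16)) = 5753701057 / 12421635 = 463.20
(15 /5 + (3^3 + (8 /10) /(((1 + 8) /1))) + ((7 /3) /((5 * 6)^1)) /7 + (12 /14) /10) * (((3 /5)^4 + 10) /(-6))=-13377403 /262500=-50.96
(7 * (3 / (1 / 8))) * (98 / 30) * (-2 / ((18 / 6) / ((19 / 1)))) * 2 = -208544 / 15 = -13902.93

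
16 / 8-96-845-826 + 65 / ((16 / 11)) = -27525 / 16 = -1720.31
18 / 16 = 9 / 8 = 1.12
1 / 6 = 0.17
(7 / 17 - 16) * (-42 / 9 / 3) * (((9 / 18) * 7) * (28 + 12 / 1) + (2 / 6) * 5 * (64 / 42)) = 4759400 / 1377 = 3456.35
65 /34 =1.91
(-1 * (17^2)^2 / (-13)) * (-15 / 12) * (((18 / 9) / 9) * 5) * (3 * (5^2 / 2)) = -52200625 / 156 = -334619.39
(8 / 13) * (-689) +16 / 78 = -16528 / 39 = -423.79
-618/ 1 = -618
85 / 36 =2.36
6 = 6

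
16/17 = 0.94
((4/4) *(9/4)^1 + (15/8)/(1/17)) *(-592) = -20202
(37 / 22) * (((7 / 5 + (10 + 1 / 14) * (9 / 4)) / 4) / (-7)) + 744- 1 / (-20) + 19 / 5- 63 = 683.40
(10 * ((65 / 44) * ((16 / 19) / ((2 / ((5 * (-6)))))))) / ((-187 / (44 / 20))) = 7800 / 3553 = 2.20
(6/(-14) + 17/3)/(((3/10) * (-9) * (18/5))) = -2750/5103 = -0.54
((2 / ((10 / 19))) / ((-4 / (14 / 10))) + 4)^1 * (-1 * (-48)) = 3204 / 25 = 128.16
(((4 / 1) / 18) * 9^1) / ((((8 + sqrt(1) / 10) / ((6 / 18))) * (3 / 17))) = 340 / 729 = 0.47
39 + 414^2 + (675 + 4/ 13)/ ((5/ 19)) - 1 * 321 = 11289211/ 65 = 173680.17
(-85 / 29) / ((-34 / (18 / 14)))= 45 / 406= 0.11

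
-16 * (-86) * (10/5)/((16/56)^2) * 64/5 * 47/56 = 1810816/5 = 362163.20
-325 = -325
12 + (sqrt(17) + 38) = sqrt(17) + 50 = 54.12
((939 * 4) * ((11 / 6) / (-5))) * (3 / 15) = -6886 / 25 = -275.44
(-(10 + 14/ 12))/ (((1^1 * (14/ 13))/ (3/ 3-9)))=1742/ 21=82.95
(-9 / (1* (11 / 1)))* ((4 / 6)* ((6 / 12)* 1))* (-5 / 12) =5 / 44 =0.11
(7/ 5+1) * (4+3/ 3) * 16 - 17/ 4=751/ 4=187.75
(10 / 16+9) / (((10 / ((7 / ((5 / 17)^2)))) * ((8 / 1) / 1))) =155771 / 16000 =9.74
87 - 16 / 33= 2855 / 33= 86.52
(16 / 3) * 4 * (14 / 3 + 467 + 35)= 97280 / 9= 10808.89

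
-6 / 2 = -3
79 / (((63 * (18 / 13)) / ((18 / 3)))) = 1027 / 189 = 5.43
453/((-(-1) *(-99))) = -151/33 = -4.58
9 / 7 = 1.29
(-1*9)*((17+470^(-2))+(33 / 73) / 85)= -41956078329 / 274136900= -153.05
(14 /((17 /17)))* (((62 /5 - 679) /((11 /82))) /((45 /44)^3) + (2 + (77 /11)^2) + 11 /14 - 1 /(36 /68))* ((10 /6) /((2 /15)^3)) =-9770821307 /216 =-45235283.83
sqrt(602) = 24.54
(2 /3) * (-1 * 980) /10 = -196 /3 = -65.33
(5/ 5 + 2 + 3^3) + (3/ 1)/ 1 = 33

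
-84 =-84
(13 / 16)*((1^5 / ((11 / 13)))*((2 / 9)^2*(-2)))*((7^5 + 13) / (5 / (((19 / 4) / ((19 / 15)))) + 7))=-284258 / 1485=-191.42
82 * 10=820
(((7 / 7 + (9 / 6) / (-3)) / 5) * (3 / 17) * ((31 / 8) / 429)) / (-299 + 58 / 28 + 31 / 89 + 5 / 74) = -714581 / 1329254074720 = -0.00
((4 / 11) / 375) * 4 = 16 / 4125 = 0.00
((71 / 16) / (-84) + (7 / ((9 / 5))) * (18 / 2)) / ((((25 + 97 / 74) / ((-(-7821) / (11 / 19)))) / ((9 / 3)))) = 7825552059 / 145376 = 53829.74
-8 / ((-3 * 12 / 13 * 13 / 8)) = 16 / 9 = 1.78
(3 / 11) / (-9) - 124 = -4093 / 33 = -124.03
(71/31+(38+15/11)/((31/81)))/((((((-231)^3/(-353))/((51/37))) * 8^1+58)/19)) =2044018613/207422110885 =0.01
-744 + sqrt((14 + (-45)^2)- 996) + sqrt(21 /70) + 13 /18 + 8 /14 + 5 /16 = -748333 /1008 + sqrt(30) /10 + sqrt(1043) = -709.55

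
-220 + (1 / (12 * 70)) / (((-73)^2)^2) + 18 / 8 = -5194322261309 / 23854522440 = -217.75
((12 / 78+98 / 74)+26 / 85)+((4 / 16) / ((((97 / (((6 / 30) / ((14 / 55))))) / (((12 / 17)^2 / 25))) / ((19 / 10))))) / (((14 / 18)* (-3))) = 147339929242 / 82588722125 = 1.78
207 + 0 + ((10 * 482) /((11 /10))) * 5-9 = 243178 /11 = 22107.09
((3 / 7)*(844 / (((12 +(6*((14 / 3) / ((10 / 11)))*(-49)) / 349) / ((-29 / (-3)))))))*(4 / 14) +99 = 75197767 / 328153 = 229.15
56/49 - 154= -1070/7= -152.86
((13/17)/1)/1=13/17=0.76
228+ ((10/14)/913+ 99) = 2089862/6391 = 327.00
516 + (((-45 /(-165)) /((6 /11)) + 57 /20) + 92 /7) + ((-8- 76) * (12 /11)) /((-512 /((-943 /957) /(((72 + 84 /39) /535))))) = 2012580359717 /3788597120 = 531.22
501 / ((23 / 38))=19038 / 23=827.74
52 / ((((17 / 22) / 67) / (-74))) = -5671952 / 17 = -333644.24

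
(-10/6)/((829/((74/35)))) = -74/17409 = -0.00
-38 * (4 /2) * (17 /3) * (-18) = 7752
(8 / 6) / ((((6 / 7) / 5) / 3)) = 70 / 3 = 23.33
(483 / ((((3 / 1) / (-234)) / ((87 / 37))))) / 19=-3277638 / 703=-4662.36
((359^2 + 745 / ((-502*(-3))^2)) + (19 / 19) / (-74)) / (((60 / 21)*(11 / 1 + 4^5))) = 75707439913273 / 1737088772400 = 43.58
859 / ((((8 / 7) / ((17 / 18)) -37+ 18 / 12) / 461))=-11548.56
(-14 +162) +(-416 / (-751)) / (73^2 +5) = 296431924 / 2002917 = 148.00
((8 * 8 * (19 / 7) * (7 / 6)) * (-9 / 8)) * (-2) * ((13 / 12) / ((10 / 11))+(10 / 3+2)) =14877 / 5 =2975.40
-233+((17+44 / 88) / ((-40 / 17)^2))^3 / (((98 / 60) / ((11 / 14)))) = -217.81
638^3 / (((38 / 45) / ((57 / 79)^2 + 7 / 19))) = 615969667847160 / 2253001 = 273399642.45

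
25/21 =1.19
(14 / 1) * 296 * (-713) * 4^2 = -47274752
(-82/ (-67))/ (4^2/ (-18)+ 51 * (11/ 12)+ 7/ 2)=2952/ 119059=0.02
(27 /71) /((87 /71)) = 9 /29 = 0.31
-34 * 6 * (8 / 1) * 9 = -14688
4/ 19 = 0.21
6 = 6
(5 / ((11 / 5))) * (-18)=-40.91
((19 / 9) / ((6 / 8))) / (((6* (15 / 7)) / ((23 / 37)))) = 6118 / 44955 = 0.14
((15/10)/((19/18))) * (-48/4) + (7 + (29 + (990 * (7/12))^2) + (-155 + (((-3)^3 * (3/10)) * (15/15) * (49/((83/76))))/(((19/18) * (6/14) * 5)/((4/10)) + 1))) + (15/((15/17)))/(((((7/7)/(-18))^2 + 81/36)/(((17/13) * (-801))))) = 418822771038679/1287052780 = 325412.27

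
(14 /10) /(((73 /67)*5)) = 0.26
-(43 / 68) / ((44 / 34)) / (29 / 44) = -0.74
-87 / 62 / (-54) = 29 / 1116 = 0.03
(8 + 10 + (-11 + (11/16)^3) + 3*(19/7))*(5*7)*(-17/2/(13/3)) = -113090715/106496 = -1061.92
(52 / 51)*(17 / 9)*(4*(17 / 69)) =3536 / 1863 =1.90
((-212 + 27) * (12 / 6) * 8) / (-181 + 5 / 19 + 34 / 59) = 82954 / 5049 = 16.43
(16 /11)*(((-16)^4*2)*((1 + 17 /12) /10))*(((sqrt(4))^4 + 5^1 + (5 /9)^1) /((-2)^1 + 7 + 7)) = 368705536 /4455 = 82762.19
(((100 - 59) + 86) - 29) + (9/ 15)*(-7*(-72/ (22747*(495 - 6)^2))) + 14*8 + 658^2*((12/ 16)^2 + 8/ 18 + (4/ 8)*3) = 118100668296581663/ 108785707740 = 1085626.69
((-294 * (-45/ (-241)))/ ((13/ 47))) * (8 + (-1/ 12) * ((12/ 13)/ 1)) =-64046430/ 40729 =-1572.50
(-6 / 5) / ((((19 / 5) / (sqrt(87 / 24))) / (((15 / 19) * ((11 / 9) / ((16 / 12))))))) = -165 * sqrt(58) / 2888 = -0.44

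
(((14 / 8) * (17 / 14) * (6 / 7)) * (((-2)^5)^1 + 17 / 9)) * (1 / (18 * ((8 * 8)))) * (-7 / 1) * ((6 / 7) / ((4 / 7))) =4607 / 9216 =0.50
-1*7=-7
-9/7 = -1.29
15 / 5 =3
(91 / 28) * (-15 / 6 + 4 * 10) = 975 / 8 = 121.88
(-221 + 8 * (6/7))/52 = -1499/364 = -4.12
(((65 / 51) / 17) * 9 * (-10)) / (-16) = 0.42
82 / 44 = 41 / 22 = 1.86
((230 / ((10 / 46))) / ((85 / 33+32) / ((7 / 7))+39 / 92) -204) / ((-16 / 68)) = 78475179 / 106259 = 738.53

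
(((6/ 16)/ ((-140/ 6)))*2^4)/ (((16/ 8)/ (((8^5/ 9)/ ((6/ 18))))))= -49152/ 35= -1404.34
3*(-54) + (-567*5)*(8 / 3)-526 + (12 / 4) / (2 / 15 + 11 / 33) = -8241.57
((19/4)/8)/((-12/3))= -19/128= -0.15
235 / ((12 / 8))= 470 / 3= 156.67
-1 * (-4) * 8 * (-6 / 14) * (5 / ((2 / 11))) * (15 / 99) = -400 / 7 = -57.14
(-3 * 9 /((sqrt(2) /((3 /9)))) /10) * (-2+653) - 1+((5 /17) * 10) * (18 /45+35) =1753 /17 - 5859 * sqrt(2) /20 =-311.18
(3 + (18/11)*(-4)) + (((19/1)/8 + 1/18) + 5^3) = 123.89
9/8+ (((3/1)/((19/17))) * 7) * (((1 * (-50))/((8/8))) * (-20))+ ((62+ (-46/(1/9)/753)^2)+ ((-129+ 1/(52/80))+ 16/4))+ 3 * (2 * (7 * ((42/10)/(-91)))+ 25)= 900278036111/47880760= 18802.50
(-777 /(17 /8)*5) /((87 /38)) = -393680 /493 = -798.54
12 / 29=0.41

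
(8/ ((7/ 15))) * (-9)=-1080/ 7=-154.29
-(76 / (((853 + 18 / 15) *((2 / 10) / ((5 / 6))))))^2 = -0.14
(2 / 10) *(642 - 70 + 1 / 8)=4577 / 40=114.42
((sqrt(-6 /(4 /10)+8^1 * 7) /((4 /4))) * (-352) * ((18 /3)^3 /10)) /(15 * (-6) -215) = 159.62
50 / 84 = 0.60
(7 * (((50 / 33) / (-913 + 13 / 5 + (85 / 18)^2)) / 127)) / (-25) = 7560 / 2009896031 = 0.00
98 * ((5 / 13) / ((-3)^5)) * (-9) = 490 / 351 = 1.40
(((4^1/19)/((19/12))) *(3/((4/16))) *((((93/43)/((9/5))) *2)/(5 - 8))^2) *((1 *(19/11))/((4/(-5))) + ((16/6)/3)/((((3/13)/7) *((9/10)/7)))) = 3412172728000/16057782873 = 212.49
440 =440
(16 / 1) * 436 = 6976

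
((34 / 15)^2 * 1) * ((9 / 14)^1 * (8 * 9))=237.81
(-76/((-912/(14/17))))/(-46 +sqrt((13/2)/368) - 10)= -144256/117712233 - 14 *sqrt(598)/117712233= -0.00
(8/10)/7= 4/35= 0.11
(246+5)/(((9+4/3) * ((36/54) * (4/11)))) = 24849/248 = 100.20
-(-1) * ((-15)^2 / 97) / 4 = 225 / 388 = 0.58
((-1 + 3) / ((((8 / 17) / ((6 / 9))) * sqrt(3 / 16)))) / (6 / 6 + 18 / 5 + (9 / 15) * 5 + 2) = 85 * sqrt(3) / 216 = 0.68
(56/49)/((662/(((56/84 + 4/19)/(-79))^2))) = 10000/46981829853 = 0.00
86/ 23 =3.74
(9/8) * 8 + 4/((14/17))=97/7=13.86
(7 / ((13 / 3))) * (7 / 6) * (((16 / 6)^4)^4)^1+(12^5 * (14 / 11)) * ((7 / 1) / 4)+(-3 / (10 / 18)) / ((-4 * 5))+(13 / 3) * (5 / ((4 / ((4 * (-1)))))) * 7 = 7926815570896096681 / 615568110300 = 12877235.58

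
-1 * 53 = -53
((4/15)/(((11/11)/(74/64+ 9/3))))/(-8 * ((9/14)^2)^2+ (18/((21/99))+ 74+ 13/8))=319333/45844455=0.01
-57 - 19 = -76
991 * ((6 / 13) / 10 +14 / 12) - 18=461723 / 390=1183.91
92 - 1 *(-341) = 433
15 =15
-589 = -589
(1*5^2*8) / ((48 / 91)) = 2275 / 6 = 379.17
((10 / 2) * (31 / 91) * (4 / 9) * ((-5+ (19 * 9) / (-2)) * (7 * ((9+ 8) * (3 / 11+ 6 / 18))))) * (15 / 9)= -95387000 / 11583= -8235.09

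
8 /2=4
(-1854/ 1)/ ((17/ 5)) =-9270/ 17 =-545.29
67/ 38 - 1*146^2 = -809941/ 38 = -21314.24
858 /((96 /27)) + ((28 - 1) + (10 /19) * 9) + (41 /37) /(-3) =9201313 /33744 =272.68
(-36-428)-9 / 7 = -3257 / 7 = -465.29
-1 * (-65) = 65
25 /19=1.32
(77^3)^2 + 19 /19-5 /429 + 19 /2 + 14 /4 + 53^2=89413202269243 /429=208422382911.99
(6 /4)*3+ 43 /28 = 169 /28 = 6.04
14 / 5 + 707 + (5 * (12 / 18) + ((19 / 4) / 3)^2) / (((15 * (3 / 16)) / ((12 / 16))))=384133 / 540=711.36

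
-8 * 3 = -24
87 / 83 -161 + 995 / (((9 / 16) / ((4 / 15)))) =698636 / 2241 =311.75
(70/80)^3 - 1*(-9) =4951/512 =9.67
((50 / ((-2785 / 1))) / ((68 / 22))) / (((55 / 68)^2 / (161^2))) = -7050512 / 30635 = -230.15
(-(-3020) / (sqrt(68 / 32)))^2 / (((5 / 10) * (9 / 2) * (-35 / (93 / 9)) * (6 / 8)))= -7237949440 / 9639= -750902.53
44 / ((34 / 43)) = 946 / 17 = 55.65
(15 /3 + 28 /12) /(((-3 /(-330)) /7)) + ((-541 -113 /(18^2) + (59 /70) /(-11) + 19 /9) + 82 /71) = 45243699407 /8856540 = 5108.51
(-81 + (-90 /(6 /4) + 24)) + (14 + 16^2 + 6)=159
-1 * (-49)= 49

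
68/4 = 17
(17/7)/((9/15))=85/21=4.05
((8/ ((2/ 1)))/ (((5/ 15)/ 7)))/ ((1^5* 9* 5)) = 1.87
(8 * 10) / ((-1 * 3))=-80 / 3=-26.67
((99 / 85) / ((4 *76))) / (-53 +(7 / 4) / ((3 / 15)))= -33 / 381140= -0.00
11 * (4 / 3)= 44 / 3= 14.67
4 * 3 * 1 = 12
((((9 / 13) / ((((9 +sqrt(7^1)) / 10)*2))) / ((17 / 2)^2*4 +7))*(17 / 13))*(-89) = -612765 / 3701776 +68085*sqrt(7) / 3701776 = -0.12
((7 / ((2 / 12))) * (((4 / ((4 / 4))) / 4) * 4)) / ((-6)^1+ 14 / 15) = -630 / 19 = -33.16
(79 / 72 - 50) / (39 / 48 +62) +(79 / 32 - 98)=-27875909 / 289440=-96.31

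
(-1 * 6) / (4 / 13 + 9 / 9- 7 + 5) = 26 / 3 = 8.67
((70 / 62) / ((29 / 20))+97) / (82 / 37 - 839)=-3252411 / 27833939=-0.12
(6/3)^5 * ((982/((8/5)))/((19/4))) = 78560/19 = 4134.74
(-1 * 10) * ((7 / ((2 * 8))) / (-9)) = 35 / 72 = 0.49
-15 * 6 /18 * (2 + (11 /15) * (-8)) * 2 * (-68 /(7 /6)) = -15776 /7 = -2253.71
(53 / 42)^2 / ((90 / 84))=2809 / 1890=1.49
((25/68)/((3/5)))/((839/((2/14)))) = 125/1198092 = 0.00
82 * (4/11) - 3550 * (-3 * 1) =10679.82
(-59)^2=3481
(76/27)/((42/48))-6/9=482/189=2.55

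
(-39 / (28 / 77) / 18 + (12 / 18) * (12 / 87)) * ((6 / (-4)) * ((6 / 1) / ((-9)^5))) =-1361 / 1522152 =-0.00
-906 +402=-504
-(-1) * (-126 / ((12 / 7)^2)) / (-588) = 7 / 96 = 0.07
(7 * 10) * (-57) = -3990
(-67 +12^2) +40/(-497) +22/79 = 3031025/39263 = 77.20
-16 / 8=-2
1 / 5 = 0.20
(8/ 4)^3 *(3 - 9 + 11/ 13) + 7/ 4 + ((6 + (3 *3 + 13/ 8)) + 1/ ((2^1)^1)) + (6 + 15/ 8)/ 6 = -4377/ 208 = -21.04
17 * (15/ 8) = 31.88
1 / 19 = 0.05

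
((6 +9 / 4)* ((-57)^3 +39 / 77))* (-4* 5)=213897330 / 7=30556761.43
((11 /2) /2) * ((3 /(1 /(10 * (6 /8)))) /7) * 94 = 23265 /28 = 830.89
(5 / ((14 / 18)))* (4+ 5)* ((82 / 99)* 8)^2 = 2151680 / 847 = 2540.35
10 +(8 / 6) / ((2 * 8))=121 / 12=10.08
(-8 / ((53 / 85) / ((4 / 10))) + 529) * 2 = 55530 / 53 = 1047.74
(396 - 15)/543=127/181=0.70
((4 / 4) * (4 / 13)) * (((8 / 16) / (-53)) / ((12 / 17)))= -17 / 4134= -0.00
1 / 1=1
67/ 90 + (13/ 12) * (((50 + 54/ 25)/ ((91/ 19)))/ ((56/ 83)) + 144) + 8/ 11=84872213/ 485100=174.96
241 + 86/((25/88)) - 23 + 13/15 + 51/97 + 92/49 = 186789332/356475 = 523.99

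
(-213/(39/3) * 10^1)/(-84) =355/182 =1.95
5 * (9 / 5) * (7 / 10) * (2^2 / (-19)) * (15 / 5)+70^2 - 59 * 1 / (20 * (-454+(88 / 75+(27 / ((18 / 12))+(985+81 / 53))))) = 4080071774857 / 833345320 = 4896.02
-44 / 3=-14.67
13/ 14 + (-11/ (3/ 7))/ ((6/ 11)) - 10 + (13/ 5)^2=-77753/ 1575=-49.37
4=4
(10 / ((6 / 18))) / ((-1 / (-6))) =180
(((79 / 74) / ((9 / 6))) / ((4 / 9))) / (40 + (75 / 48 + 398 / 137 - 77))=-129876 / 2638507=-0.05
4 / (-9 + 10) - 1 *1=3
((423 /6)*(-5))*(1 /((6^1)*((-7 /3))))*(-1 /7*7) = -25.18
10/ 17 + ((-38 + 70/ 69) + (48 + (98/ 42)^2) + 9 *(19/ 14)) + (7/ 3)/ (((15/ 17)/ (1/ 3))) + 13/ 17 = 22840441/ 738990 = 30.91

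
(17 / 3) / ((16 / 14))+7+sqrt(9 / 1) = 359 / 24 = 14.96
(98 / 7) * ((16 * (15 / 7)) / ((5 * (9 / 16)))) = 512 / 3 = 170.67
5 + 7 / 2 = 17 / 2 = 8.50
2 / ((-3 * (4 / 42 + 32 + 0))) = -7 / 337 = -0.02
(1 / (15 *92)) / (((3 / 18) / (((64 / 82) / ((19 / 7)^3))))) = 5488 / 32340185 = 0.00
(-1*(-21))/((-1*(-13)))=21/13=1.62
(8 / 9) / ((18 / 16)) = 64 / 81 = 0.79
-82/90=-0.91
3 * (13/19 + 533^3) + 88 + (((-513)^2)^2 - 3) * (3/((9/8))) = 3517698985892/19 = 185142051889.05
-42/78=-7/13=-0.54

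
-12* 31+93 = -279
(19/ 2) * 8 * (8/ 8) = 76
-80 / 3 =-26.67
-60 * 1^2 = -60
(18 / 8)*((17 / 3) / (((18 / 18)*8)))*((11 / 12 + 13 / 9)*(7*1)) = 10115 / 384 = 26.34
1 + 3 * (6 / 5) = 23 / 5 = 4.60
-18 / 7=-2.57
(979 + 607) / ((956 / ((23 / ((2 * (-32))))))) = -18239 / 30592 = -0.60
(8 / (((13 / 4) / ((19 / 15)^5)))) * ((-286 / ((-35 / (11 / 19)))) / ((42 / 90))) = 1009205824 / 12403125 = 81.37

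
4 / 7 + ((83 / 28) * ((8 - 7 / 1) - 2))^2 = 7337 / 784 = 9.36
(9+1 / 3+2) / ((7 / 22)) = 748 / 21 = 35.62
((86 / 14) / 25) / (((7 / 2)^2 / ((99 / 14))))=8514 / 60025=0.14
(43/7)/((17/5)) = 1.81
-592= -592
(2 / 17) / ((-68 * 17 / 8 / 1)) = -0.00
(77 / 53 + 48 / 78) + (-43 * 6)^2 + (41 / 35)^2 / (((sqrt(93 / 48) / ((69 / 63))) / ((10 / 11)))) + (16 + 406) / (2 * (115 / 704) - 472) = 309304 * sqrt(31) / 1754445 + 7614655195793 / 114393981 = 66566.16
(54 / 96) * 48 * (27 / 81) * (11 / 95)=99 / 95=1.04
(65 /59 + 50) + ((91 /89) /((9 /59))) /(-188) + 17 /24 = 919998745 /17769384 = 51.77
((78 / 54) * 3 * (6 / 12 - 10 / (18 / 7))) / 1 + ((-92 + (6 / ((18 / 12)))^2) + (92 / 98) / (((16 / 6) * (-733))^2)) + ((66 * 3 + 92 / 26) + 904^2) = 817326.85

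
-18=-18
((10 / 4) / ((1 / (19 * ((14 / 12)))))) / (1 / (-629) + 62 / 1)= 0.89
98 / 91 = 1.08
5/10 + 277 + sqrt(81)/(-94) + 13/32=417827/1504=277.81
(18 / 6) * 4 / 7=12 / 7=1.71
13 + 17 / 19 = 13.89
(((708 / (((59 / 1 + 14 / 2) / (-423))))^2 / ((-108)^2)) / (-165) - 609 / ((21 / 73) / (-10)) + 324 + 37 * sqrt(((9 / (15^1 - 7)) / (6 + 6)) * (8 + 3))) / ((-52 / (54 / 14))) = -15440908031 / 9689680 - 999 * sqrt(66) / 2912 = -1596.33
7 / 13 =0.54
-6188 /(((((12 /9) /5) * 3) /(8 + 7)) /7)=-812175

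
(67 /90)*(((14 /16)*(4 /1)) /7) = 67 /180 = 0.37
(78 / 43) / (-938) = -39 / 20167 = -0.00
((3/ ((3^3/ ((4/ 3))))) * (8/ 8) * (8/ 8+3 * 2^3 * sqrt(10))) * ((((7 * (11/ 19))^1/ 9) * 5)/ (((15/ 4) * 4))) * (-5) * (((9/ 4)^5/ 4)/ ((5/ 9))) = -168399 * sqrt(10)/ 2432-56133/ 19456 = -221.85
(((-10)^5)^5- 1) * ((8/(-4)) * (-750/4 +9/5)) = -18570000000000000000000001857/5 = -3714000000000000000000000000.00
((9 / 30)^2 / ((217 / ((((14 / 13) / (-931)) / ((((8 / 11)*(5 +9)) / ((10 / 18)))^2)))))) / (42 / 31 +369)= -121 / 31374824173056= -0.00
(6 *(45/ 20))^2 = 729/ 4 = 182.25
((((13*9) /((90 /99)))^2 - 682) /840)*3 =1588169 /28000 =56.72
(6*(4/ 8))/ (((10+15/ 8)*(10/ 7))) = 84/ 475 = 0.18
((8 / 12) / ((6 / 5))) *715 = 397.22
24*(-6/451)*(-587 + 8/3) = 84144/451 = 186.57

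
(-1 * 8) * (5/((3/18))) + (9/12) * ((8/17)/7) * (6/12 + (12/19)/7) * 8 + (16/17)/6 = -11376688/47481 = -239.61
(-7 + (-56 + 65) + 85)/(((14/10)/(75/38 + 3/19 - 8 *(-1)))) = 23925/38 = 629.61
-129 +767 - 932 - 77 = -371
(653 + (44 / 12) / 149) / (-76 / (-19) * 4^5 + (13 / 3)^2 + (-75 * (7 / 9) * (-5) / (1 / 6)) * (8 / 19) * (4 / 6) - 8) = 16638414 / 117152591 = 0.14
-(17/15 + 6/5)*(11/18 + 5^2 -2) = -2975/54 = -55.09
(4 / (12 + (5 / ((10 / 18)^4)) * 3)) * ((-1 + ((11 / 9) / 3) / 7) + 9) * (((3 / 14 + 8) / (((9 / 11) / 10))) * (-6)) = -418825000 / 3655449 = -114.58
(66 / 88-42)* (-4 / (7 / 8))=1320 / 7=188.57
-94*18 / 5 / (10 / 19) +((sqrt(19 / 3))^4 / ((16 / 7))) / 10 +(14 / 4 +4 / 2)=-4577077 / 7200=-635.71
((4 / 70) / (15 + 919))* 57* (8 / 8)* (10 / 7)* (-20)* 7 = -2280 / 3269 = -0.70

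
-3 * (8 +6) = -42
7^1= 7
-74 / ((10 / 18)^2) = -5994 / 25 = -239.76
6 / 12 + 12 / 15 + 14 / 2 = 83 / 10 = 8.30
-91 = -91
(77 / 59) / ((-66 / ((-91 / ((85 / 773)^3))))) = 294223877129 / 217400250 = 1353.37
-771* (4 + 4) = -6168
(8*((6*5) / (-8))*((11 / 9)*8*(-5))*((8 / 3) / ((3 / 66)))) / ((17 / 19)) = 14713600 / 153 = 96167.32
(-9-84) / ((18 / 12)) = -62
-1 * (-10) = 10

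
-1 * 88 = -88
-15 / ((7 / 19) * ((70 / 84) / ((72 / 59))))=-24624 / 413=-59.62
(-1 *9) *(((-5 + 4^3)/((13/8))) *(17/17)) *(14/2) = -29736/13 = -2287.38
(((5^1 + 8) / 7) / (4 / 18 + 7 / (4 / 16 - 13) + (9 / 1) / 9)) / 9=221 / 721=0.31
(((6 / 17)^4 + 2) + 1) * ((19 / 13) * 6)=28711926 / 1085773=26.44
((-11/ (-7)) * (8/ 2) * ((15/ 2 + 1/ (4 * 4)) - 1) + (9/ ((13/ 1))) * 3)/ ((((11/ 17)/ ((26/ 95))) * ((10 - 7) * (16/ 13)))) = 165971/ 33440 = 4.96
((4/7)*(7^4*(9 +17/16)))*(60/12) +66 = 276379/4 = 69094.75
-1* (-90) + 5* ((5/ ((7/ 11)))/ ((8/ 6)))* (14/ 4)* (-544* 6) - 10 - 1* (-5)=-336515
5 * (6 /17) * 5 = 150 /17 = 8.82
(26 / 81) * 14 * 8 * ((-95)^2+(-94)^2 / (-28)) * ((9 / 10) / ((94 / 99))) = 69745104 / 235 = 296787.68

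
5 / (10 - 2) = 5 / 8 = 0.62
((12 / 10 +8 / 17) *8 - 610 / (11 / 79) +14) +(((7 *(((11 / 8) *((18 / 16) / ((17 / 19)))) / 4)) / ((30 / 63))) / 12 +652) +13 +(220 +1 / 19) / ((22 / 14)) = -3547.98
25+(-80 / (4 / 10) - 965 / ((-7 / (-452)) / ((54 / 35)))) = -4719319 / 49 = -96312.63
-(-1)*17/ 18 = 17/ 18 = 0.94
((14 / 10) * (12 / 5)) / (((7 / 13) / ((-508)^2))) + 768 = 40277184 / 25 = 1611087.36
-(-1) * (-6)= -6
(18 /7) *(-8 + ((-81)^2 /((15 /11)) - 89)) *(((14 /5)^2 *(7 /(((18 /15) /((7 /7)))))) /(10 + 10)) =3465084 /125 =27720.67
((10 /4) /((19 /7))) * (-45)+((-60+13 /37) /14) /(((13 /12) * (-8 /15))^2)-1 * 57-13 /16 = -1490618575 /13306384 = -112.02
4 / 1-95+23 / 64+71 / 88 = -63243 / 704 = -89.83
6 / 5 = 1.20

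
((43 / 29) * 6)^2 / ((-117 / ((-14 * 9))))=931896 / 10933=85.24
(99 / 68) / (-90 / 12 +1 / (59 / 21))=-0.20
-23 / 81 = -0.28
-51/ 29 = -1.76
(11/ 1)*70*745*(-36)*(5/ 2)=-51628500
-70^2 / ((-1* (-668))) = -1225 / 167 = -7.34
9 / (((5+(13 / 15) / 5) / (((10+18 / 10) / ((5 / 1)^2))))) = 1593 / 1940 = 0.82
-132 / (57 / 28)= -1232 / 19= -64.84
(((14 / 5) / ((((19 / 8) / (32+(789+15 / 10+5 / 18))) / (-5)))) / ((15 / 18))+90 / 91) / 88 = -15091787 / 228228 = -66.13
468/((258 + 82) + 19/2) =312/233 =1.34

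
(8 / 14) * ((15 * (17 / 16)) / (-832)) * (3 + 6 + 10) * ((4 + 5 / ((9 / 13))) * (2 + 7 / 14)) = -815575 / 139776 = -5.83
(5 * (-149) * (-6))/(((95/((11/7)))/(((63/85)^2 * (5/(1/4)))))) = 22303512/27455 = 812.37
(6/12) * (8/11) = 4/11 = 0.36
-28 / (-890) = 14 / 445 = 0.03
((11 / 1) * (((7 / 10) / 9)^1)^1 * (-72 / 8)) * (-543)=41811 / 10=4181.10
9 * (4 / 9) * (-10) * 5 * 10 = -2000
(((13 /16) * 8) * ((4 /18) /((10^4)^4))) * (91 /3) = 1183 /270000000000000000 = 0.00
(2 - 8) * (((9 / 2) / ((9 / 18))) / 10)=-27 / 5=-5.40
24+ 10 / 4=26.50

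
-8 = -8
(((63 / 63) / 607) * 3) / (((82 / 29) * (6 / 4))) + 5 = 124464 / 24887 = 5.00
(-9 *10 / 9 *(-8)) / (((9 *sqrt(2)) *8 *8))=5 *sqrt(2) / 72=0.10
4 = 4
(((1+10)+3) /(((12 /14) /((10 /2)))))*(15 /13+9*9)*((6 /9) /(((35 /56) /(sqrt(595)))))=279104*sqrt(595) /39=174566.11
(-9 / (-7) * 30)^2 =72900 / 49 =1487.76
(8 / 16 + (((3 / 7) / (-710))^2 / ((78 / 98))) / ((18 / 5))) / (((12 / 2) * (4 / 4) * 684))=3931981 / 32273691840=0.00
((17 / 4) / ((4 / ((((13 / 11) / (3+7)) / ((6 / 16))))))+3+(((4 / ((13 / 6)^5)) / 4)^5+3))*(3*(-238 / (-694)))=3510839184619735919070946942186567 / 538686340534932784284786668163620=6.52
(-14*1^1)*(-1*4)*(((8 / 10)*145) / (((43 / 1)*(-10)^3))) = -812 / 5375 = -0.15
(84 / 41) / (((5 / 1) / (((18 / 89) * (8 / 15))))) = 4032 / 91225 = 0.04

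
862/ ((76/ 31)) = 13361/ 38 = 351.61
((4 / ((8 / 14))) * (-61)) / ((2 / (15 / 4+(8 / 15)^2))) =-1550437 / 1800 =-861.35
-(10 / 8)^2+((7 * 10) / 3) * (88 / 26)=77.41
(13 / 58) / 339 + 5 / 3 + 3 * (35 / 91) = 721109 / 255606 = 2.82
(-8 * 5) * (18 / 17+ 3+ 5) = -6160 / 17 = -362.35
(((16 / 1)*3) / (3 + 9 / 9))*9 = 108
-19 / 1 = -19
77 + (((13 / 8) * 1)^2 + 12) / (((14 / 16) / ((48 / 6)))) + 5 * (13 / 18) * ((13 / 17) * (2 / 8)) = 1812539 / 8568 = 211.55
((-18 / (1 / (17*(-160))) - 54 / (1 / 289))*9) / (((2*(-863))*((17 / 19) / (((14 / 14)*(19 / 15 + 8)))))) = -7772463 / 4315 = -1801.27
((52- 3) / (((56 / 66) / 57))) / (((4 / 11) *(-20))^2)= 1593207 / 25600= 62.23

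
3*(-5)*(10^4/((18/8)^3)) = -3200000/243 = -13168.72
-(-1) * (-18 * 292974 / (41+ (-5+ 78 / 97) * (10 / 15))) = -1534597812 / 11117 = -138040.64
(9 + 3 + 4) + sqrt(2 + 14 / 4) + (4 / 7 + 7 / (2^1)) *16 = sqrt(22) / 2 + 568 / 7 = 83.49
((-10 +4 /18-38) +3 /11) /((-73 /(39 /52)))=4703 /9636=0.49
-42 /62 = -21 /31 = -0.68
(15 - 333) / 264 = -53 / 44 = -1.20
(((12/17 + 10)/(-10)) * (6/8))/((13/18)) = -189/170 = -1.11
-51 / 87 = -17 / 29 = -0.59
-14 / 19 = -0.74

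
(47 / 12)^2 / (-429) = -2209 / 61776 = -0.04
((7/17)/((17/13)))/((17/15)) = 1365/4913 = 0.28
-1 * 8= -8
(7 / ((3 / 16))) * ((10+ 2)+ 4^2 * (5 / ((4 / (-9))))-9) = -6608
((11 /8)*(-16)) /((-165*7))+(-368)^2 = 14219522 /105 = 135424.02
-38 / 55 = -0.69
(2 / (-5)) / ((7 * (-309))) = 0.00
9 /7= 1.29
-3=-3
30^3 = 27000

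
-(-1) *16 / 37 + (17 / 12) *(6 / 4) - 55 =-15523 / 296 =-52.44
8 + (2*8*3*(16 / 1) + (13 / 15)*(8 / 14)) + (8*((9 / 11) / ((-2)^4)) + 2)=1799269 / 2310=778.90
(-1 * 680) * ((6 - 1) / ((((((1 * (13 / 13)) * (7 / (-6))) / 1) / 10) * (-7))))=-204000 / 49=-4163.27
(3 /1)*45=135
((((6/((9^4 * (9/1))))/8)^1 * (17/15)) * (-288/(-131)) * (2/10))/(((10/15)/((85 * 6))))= 2312/477495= 0.00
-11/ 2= -5.50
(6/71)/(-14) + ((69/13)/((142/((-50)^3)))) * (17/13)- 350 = -542585557/83993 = -6459.89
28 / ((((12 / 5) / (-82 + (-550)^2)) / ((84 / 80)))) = 7409241 / 2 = 3704620.50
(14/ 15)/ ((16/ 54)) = 63/ 20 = 3.15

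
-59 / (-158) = 59 / 158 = 0.37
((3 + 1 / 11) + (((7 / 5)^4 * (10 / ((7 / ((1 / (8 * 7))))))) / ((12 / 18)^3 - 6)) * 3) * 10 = 30.39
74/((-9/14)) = -1036/9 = -115.11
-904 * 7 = -6328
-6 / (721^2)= -6 / 519841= -0.00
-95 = -95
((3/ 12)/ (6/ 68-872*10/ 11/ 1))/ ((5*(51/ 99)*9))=-121/ 8893410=-0.00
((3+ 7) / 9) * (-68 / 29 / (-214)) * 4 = 1360 / 27927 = 0.05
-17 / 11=-1.55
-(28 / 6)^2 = -196 / 9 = -21.78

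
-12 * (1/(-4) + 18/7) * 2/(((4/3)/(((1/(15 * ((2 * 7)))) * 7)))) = -1.39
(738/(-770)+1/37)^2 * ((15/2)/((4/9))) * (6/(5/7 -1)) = -1782403218/5797715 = -307.43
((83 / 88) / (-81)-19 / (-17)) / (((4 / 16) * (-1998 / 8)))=-268042 / 15131853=-0.02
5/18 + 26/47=703/846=0.83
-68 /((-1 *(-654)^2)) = 17 /106929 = 0.00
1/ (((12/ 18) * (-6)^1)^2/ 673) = 673/ 16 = 42.06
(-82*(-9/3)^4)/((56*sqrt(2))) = -3321*sqrt(2)/56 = -83.87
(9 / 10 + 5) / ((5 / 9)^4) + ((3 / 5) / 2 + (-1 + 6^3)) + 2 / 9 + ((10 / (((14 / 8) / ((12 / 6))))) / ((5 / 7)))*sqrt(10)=16*sqrt(10) + 7803508 / 28125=328.05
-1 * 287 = -287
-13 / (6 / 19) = -247 / 6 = -41.17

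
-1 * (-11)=11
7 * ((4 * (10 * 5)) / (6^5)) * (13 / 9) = 2275 / 8748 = 0.26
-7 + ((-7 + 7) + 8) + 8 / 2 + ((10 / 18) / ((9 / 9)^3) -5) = 0.56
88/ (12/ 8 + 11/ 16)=1408/ 35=40.23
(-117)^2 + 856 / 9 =124057 / 9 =13784.11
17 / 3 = 5.67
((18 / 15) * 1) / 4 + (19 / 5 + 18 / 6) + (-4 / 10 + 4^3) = 70.70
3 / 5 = 0.60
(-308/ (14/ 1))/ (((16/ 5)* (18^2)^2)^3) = -0.00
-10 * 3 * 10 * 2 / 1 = -600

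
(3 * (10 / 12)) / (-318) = -5 / 636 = -0.01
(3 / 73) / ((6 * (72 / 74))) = 37 / 5256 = 0.01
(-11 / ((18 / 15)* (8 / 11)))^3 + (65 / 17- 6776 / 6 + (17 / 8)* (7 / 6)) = -5875936597 / 1880064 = -3125.39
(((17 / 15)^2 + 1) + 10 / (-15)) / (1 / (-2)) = -728 / 225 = -3.24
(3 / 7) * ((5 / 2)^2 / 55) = 15 / 308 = 0.05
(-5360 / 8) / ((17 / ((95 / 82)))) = -45.66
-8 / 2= -4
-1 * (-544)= 544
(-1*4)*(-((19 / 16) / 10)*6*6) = 171 / 10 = 17.10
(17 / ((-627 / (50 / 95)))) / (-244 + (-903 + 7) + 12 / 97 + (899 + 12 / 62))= 511190 / 8621831229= 0.00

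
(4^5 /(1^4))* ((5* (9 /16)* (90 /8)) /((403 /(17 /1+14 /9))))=601200 /403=1491.81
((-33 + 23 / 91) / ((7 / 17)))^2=2566435600 / 405769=6324.87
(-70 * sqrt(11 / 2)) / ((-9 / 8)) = 280 * sqrt(22) / 9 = 145.92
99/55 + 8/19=2.22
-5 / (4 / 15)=-75 / 4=-18.75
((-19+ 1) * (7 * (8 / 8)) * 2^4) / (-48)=42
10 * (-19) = -190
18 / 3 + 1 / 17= 103 / 17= 6.06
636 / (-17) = -636 / 17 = -37.41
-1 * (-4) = 4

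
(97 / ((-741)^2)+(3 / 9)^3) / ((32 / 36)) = 15325 / 366054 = 0.04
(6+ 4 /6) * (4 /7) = 80 /21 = 3.81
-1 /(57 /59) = -59 /57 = -1.04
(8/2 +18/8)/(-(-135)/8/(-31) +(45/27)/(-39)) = -36270/3407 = -10.65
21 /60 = 7 /20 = 0.35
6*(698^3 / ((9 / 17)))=11562325328 / 3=3854108442.67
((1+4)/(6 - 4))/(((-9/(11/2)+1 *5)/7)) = 385/74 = 5.20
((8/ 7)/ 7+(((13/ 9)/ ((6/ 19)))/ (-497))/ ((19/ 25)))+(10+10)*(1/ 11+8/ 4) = 86730727/ 2066526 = 41.97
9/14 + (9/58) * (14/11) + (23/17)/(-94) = 1473644/1784167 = 0.83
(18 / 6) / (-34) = -3 / 34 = -0.09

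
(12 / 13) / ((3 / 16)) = 64 / 13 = 4.92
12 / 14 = 6 / 7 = 0.86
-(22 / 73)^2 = -484 / 5329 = -0.09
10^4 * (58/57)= 580000/57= 10175.44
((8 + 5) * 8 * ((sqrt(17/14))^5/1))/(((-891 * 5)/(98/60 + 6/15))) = -229177 * sqrt(238)/45841950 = -0.08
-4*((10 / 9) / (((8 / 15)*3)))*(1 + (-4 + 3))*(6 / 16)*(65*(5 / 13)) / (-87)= 0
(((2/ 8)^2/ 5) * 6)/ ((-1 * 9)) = -1/ 120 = -0.01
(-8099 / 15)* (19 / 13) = -11837 / 15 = -789.13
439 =439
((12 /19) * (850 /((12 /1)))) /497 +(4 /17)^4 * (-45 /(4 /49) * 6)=-7924584110 /788688803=-10.05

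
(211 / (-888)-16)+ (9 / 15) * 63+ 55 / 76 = 1880053 / 84360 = 22.29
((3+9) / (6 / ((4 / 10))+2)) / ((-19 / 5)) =-60 / 323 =-0.19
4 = 4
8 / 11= 0.73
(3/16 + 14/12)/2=65/96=0.68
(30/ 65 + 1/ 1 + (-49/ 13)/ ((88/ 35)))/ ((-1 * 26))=43/ 29744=0.00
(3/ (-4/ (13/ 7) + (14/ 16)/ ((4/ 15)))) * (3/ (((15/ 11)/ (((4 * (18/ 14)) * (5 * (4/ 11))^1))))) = 179712/ 3283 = 54.74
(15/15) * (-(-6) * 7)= 42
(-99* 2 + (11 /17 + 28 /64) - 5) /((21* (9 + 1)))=-18307 /19040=-0.96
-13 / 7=-1.86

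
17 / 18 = 0.94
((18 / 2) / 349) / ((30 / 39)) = 117 / 3490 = 0.03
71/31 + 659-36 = 19384/31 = 625.29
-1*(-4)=4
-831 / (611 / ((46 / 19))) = -38226 / 11609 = -3.29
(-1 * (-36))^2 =1296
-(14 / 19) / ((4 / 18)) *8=-504 / 19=-26.53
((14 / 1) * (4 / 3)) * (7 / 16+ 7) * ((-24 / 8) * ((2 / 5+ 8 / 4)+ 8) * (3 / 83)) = -64974 / 415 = -156.56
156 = 156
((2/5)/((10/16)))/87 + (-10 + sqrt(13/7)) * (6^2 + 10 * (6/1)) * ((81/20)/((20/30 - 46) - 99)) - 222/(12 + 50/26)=7.33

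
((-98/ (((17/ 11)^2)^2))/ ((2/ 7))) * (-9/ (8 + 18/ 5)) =225983835/ 4844218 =46.65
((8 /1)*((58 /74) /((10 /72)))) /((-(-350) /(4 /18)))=928 /32375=0.03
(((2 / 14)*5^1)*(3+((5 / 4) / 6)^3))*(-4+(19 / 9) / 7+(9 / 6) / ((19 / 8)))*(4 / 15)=-152702587 / 86873472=-1.76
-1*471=-471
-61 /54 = -1.13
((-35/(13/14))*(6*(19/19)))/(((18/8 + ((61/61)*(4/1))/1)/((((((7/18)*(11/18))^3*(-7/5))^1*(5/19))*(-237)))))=-12370674701/291702060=-42.41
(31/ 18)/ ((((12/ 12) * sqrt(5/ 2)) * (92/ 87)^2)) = 26071 * sqrt(10)/ 84640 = 0.97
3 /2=1.50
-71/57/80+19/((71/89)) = 7705919/323760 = 23.80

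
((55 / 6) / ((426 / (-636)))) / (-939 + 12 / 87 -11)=84535 / 5867298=0.01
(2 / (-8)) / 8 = -1 / 32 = -0.03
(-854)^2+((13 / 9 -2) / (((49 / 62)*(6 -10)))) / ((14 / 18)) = 500310931 / 686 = 729316.23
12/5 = 2.40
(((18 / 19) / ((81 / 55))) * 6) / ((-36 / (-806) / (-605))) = -26819650 / 513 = -52280.02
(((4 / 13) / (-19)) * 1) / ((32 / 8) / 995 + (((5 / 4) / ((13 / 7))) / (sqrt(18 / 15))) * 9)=6622720 / 3110780659093 - 1663242000 * sqrt(30) / 3110780659093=-0.00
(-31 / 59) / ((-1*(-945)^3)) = -31 / 49790608875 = -0.00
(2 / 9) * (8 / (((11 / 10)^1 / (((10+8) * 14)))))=407.27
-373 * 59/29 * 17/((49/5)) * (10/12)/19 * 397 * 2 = -3713131075/80997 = -45842.82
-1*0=0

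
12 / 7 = 1.71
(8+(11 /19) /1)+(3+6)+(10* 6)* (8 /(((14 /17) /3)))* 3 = 5263.29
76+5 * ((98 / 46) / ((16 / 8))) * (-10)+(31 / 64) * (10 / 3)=53773 / 2208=24.35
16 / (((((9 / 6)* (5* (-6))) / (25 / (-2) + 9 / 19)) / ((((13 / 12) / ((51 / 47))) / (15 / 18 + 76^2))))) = 1116908 / 1511392905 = 0.00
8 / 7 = 1.14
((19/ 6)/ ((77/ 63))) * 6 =171/ 11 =15.55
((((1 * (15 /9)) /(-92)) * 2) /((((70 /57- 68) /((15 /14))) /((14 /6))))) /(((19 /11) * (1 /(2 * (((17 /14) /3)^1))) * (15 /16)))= 0.00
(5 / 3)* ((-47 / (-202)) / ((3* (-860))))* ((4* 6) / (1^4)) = -47 / 13029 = -0.00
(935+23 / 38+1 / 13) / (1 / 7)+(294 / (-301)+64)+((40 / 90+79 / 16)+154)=10357535395 / 1529424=6772.18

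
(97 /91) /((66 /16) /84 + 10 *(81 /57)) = 58976 /788957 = 0.07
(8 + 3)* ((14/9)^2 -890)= -790834/81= -9763.38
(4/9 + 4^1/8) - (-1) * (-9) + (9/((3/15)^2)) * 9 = 36305/18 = 2016.94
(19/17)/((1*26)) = 0.04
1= 1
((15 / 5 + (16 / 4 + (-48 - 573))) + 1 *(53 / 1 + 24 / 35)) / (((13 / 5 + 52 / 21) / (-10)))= 588330 / 533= 1103.81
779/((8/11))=8569/8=1071.12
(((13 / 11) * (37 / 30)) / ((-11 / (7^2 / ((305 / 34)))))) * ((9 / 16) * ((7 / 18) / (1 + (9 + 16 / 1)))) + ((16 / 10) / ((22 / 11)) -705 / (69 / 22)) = -182519968261 / 814862400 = -223.99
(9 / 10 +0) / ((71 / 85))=153 / 142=1.08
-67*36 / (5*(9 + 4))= -2412 / 65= -37.11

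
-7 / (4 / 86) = -301 / 2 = -150.50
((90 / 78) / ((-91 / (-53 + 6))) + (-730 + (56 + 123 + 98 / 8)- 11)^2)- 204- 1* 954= 301067.66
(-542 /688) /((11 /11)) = -0.79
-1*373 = -373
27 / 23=1.17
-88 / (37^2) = -88 / 1369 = -0.06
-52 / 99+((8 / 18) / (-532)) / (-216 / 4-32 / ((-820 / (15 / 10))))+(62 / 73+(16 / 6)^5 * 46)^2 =65310021057419590961221 / 1696906543802778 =38487694.74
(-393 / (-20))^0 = 1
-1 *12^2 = -144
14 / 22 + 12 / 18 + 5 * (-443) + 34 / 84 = -340847 / 154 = -2213.29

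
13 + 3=16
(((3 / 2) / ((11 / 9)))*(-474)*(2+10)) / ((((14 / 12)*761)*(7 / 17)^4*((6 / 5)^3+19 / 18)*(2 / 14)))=-86581042398000 / 125878602773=-687.81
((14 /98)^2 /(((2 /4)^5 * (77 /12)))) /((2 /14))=0.71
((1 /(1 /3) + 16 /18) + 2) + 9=134 /9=14.89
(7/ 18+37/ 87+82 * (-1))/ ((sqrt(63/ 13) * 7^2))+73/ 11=73/ 11- 42379 * sqrt(91)/ 537138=5.88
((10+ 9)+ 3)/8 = 2.75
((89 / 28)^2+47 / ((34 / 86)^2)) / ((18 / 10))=39122845 / 226576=172.67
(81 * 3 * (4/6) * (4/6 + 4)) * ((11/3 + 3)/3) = 1680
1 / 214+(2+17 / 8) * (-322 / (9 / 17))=-3221443 / 1284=-2508.91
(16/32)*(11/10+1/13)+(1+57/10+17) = 1263/52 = 24.29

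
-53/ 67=-0.79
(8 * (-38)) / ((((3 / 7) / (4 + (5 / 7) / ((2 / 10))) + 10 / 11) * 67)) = -177232 / 37721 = -4.70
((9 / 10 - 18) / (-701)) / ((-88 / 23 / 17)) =-66861 / 616880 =-0.11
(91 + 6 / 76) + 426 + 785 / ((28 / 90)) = 404359 / 133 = 3040.29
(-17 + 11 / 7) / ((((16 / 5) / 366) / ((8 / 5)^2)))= -158112 / 35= -4517.49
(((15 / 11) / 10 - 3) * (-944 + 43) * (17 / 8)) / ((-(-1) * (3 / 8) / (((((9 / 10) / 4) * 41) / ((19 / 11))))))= 118691433 / 1520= 78086.47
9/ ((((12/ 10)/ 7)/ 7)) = 735/ 2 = 367.50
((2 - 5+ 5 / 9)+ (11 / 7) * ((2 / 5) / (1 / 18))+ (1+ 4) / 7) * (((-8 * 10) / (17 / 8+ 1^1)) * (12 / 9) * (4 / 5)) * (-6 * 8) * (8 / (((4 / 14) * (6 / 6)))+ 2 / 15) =41747021824 / 118125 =353413.94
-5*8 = -40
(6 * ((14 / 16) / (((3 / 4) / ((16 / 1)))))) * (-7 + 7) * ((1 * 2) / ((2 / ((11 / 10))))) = 0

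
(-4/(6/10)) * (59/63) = -1180/189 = -6.24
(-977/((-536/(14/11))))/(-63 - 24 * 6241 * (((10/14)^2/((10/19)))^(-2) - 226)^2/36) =-557040824375/50547803739345769692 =-0.00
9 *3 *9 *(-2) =-486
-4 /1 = -4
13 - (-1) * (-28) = -15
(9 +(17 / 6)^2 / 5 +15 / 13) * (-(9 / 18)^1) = -27517 / 4680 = -5.88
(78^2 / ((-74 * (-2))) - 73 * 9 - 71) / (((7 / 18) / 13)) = -5947110 / 259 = -22961.81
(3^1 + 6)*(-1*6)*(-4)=216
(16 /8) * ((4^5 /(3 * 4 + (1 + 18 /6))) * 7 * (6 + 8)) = 12544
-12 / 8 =-1.50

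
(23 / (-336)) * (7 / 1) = -23 / 48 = -0.48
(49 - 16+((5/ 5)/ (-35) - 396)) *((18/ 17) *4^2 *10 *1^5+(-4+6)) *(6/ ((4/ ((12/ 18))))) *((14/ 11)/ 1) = -74050568/ 935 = -79198.47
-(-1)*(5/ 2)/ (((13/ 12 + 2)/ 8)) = 240/ 37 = 6.49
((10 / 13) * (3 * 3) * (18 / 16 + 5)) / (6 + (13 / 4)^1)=2205 / 481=4.58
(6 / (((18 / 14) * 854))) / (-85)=-0.00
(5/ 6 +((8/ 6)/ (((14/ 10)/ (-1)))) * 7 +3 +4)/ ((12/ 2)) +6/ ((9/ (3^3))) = 655/ 36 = 18.19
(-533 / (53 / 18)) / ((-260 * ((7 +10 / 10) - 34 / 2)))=-41 / 530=-0.08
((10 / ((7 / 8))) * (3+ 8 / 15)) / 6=424 / 63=6.73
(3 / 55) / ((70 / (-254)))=-381 / 1925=-0.20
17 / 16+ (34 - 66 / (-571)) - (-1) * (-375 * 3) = -9956613 / 9136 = -1089.82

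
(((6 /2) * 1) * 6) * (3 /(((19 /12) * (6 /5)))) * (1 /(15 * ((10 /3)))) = 54 /95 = 0.57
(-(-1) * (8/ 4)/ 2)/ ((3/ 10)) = 3.33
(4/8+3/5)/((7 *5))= 11/350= 0.03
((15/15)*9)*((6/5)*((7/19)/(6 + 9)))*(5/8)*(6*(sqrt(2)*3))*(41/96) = 7749*sqrt(2)/6080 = 1.80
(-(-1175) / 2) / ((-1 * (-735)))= 235 / 294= 0.80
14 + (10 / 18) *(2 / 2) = 131 / 9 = 14.56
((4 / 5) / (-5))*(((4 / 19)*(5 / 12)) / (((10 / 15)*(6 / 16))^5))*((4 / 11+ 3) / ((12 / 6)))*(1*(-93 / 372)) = 18944 / 3135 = 6.04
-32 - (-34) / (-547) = -17538 / 547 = -32.06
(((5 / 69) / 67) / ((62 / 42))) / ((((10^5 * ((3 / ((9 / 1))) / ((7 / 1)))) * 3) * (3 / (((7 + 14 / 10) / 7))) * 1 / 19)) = 931 / 2388550000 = 0.00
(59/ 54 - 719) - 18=-39739/ 54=-735.91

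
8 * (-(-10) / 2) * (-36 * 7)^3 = -640120320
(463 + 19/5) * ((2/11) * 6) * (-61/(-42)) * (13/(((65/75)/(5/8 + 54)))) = 93326157/154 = 606014.01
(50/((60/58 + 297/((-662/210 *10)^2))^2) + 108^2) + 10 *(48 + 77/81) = 31482161880681010034/2584396400367681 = 12181.63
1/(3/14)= 4.67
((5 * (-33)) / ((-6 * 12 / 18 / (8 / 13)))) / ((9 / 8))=880 / 39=22.56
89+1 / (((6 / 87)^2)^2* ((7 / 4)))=709773 / 28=25349.04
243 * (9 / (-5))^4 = 1594323 / 625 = 2550.92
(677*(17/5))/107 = 21.51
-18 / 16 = -9 / 8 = -1.12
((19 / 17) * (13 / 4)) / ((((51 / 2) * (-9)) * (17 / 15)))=-1235 / 88434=-0.01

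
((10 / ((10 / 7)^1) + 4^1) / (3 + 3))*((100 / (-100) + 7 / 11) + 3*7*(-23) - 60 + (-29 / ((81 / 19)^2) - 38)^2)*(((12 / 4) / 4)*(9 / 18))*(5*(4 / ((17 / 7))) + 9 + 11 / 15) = 12655.49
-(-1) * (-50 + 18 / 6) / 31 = -47 / 31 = -1.52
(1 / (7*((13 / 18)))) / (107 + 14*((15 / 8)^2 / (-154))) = 12672 / 6834373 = 0.00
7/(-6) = -1.17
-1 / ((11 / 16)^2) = -2.12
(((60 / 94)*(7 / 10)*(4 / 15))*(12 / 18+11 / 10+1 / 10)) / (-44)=-0.01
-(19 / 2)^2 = -361 / 4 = -90.25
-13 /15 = -0.87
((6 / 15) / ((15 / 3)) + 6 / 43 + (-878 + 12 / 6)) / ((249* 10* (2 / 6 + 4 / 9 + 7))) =-706098 / 15614375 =-0.05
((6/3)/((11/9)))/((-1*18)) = -1/11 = -0.09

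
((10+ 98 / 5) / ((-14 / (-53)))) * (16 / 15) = 62752 / 525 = 119.53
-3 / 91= -0.03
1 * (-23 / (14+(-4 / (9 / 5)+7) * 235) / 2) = -207 / 20462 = -0.01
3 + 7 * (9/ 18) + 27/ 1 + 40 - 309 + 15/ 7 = -3267/ 14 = -233.36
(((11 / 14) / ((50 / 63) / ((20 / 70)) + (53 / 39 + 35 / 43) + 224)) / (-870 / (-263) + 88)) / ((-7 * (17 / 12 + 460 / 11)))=-36946503 / 297503044600027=-0.00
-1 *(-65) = 65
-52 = -52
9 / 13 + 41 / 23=2.47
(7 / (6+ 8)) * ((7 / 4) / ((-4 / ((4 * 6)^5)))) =-1741824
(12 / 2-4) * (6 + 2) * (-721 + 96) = -10000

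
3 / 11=0.27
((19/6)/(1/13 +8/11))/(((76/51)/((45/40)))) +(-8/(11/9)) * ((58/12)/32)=160629/80960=1.98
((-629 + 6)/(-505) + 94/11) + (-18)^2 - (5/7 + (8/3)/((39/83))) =1489473802/4549545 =327.39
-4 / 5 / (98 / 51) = -102 / 245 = -0.42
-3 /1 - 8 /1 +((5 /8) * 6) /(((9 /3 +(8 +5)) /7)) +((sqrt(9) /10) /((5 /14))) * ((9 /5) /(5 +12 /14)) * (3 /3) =-2985203 /328000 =-9.10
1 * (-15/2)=-15/2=-7.50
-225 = -225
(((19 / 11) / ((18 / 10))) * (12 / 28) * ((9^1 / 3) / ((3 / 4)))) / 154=190 / 17787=0.01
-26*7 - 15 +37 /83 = -16314 /83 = -196.55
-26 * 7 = -182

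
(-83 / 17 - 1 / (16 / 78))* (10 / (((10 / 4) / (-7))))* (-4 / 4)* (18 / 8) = -83601 / 136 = -614.71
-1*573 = -573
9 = 9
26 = 26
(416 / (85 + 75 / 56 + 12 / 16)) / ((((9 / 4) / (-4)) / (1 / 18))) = -186368 / 395037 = -0.47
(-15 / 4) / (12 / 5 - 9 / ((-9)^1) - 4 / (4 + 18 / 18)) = -75 / 52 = -1.44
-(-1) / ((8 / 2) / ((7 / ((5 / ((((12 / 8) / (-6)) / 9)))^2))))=0.00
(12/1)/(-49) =-0.24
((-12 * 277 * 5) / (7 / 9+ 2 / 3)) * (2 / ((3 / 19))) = -1894680 / 13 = -145744.62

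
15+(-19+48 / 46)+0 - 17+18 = -45 / 23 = -1.96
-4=-4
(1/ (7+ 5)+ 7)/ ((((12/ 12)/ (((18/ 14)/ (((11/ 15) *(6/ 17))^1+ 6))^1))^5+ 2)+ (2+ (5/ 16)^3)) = 7601596330032000000/ 2937975487877679549529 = 0.00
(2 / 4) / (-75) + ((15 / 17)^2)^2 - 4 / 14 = 27515303 / 87697050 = 0.31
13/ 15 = 0.87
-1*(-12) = 12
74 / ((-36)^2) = 37 / 648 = 0.06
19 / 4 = 4.75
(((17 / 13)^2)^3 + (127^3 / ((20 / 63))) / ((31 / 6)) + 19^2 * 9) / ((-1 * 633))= -1873541007874183 / 947164730070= -1978.05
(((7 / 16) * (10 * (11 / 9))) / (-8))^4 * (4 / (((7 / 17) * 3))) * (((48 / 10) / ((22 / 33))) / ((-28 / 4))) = -1524494125 / 2293235712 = -0.66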